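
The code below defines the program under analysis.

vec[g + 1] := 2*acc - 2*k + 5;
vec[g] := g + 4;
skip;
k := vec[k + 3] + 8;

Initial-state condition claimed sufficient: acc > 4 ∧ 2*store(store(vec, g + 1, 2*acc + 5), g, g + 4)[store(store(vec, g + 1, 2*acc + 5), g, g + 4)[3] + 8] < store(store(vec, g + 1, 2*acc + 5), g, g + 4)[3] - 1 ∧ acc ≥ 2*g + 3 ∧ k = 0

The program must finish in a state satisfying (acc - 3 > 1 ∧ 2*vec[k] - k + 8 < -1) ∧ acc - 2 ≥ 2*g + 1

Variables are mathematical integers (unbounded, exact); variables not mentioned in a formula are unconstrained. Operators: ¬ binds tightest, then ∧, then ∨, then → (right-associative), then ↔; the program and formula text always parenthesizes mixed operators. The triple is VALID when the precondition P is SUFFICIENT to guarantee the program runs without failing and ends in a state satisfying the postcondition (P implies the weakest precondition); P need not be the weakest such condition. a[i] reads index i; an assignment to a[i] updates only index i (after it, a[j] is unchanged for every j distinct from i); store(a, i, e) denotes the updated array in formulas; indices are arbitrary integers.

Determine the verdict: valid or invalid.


Working backward. After the program, the postcondition (acc - 3 > 1 ∧ 2*vec[k] - k + 8 < -1) ∧ acc - 2 ≥ 2*g + 1 must hold; in canonical form it is acc > 4 ∧ 2*vec[k] < k - 9 ∧ acc ≥ 2*g + 3.
Before k := vec[k + 3] + 8: acc > 4 ∧ 2*vec[vec[k + 3] + 8] < vec[k + 3] - 1 ∧ acc ≥ 2*g + 3
Before skip: acc > 4 ∧ 2*vec[vec[k + 3] + 8] < vec[k + 3] - 1 ∧ acc ≥ 2*g + 3
Before vec[g] := g + 4: acc > 4 ∧ 2*store(vec, g, g + 4)[store(vec, g, g + 4)[k + 3] + 8] < store(vec, g, g + 4)[k + 3] - 1 ∧ acc ≥ 2*g + 3
Before vec[g + 1] := 2*acc - 2*k + 5: acc > 4 ∧ 2*store(store(vec, g + 1, 2*acc - 2*k + 5), g, g + 4)[store(store(vec, g + 1, 2*acc - 2*k + 5), g, g + 4)[k + 3] + 8] < store(store(vec, g + 1, 2*acc - 2*k + 5), g, g + 4)[k + 3] - 1 ∧ acc ≥ 2*g + 3
The weakest precondition is acc > 4 ∧ 2*store(store(vec, g + 1, 2*acc - 2*k + 5), g, g + 4)[store(store(vec, g + 1, 2*acc - 2*k + 5), g, g + 4)[k + 3] + 8] < store(store(vec, g + 1, 2*acc - 2*k + 5), g, g + 4)[k + 3] - 1 ∧ acc ≥ 2*g + 3.
Check whether acc > 4 ∧ 2*store(store(vec, g + 1, 2*acc + 5), g, g + 4)[store(store(vec, g + 1, 2*acc + 5), g, g + 4)[3] + 8] < store(store(vec, g + 1, 2*acc + 5), g, g + 4)[3] - 1 ∧ acc ≥ 2*g + 3 ∧ k = 0 implies it.
Every state satisfying the precondition satisfies the weakest precondition: the implication holds.
Answer: valid


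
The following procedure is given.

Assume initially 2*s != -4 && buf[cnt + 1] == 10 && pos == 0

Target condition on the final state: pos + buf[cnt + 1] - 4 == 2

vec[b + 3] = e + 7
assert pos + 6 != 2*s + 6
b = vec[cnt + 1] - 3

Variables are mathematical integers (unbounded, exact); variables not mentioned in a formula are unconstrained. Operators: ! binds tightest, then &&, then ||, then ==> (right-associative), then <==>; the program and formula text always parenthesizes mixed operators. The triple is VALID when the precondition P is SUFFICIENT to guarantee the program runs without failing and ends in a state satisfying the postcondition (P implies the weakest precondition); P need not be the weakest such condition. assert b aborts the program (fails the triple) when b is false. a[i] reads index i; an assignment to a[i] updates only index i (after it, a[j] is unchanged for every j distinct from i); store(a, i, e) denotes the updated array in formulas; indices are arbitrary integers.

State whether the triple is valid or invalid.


Working backward. After the program, the postcondition pos + buf[cnt + 1] - 4 == 2 must hold; in canonical form it is buf[cnt + 1] + pos == 6.
Before b := vec[cnt + 1] - 3: buf[cnt + 1] + pos == 6
Before assert pos + 6 != 2*s + 6: pos != 2*s && buf[cnt + 1] + pos == 6
Before vec[b + 3] := e + 7: pos != 2*s && buf[cnt + 1] + pos == 6
The weakest precondition is pos != 2*s && buf[cnt + 1] + pos == 6.
Check whether 2*s != -4 && buf[cnt + 1] == 10 && pos == 0 implies it.
Countermodel: at the initial state buf = {[0] = 10, elsewhere 10}, cnt = -1, pos = 0, s = -1, the precondition holds but the weakest precondition fails.
Answer: invalid


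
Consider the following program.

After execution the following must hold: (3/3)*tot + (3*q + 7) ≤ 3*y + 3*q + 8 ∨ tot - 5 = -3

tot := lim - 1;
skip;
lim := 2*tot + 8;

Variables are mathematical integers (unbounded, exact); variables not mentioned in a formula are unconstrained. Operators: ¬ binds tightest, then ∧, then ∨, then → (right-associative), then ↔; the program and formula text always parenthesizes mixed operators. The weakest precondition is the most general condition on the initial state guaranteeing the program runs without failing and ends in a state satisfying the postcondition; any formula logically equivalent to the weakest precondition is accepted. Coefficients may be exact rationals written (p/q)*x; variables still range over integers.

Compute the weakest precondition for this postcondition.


Working backward. After the program, the postcondition (3/3)*tot + (3*q + 7) ≤ 3*y + 3*q + 8 ∨ tot - 5 = -3 must hold; in canonical form it is tot ≤ 3*y + 1 ∨ tot = 2.
Before lim := 2*tot + 8: tot ≤ 3*y + 1 ∨ tot = 2
Before skip: tot ≤ 3*y + 1 ∨ tot = 2
Before tot := lim - 1: lim ≤ 3*y + 2 ∨ lim = 3
Answer: WP = lim ≤ 3*y + 2 ∨ lim = 3


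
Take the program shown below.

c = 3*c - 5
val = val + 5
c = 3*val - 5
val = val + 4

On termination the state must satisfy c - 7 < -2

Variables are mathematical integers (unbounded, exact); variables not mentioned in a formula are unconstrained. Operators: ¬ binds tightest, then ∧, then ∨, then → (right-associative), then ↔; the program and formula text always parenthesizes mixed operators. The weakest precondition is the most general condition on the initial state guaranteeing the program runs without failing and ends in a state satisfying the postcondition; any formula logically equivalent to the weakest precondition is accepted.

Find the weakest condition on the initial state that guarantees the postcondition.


Working backward. After the program, the postcondition c - 7 < -2 must hold; in canonical form it is c < 5.
Before val := val + 4: c < 5
Before c := 3*val - 5: 3*val < 10
Before val := val + 5: 3*val < -5
Before c := 3*c - 5: 3*val < -5
Answer: WP = 3*val < -5


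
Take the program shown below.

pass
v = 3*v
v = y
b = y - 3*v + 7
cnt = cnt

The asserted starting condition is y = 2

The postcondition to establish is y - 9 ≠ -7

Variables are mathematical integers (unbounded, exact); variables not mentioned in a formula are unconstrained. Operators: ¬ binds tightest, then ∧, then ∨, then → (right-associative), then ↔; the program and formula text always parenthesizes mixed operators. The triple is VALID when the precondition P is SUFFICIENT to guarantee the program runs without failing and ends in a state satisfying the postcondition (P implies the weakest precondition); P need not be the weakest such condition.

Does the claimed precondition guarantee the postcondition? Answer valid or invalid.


Working backward. After the program, the postcondition y - 9 ≠ -7 must hold; in canonical form it is y ≠ 2.
Before cnt := cnt: y ≠ 2
Before b := y - 3*v + 7: y ≠ 2
Before v := y: y ≠ 2
Before v := 3*v: y ≠ 2
Before skip: y ≠ 2
The weakest precondition is y ≠ 2.
Check whether y = 2 implies it.
Countermodel: at the initial state y = 2, the precondition holds but the weakest precondition fails.
Answer: invalid


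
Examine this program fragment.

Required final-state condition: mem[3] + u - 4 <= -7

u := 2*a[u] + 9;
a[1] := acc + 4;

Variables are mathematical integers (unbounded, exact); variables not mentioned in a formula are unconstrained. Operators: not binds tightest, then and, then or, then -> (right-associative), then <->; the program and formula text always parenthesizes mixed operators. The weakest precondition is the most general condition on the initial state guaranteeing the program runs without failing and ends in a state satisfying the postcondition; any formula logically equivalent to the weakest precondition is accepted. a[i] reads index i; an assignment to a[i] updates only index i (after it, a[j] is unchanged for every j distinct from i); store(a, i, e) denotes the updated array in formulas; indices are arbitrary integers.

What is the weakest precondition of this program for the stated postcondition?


Working backward. After the program, the postcondition mem[3] + u - 4 <= -7 must hold; in canonical form it is mem[3] + u <= -3.
Before a[1] := acc + 4: mem[3] + u <= -3
Before u := 2*a[u] + 9: 2*a[u] + mem[3] <= -12
Answer: WP = 2*a[u] + mem[3] <= -12


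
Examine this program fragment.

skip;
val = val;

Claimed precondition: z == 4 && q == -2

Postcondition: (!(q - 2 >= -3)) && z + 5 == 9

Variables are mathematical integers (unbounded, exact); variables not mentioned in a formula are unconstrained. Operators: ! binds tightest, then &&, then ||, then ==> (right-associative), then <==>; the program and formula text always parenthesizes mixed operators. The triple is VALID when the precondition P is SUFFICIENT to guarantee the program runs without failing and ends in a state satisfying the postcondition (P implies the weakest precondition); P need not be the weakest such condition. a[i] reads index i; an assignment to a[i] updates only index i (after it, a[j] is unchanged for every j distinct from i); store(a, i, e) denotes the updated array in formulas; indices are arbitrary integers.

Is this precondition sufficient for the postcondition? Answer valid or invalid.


Working backward. After the program, the postcondition (!(q - 2 >= -3)) && z + 5 == 9 must hold; in canonical form it is (!(q >= -1)) && z == 4.
Before val := val: (!(q >= -1)) && z == 4
Before skip: (!(q >= -1)) && z == 4
The weakest precondition is (!(q >= -1)) && z == 4.
Check whether z == 4 && q == -2 implies it.
Every state satisfying the precondition satisfies the weakest precondition: the implication holds.
Answer: valid


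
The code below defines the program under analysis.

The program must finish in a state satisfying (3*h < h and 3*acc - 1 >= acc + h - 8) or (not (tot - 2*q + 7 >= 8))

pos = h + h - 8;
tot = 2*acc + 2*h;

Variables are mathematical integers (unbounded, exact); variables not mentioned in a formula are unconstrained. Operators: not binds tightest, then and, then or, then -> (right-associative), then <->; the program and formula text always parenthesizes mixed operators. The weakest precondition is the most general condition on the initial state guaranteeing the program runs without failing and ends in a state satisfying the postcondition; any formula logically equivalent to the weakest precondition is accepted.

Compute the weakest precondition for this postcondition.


Working backward. After the program, the postcondition (3*h < h and 3*acc - 1 >= acc + h - 8) or (not (tot - 2*q + 7 >= 8)) must hold; in canonical form it is (2*h < 0 and 2*acc >= h - 7) or (not (tot >= 2*q + 1)).
Before tot := 2*acc + 2*h: (2*h < 0 and 2*acc >= h - 7) or (not (2*acc + 2*h >= 2*q + 1))
Before pos := h + h - 8: (2*h < 0 and 2*acc >= h - 7) or (not (2*acc + 2*h >= 2*q + 1))
Answer: WP = (2*h < 0 and 2*acc >= h - 7) or (not (2*acc + 2*h >= 2*q + 1))


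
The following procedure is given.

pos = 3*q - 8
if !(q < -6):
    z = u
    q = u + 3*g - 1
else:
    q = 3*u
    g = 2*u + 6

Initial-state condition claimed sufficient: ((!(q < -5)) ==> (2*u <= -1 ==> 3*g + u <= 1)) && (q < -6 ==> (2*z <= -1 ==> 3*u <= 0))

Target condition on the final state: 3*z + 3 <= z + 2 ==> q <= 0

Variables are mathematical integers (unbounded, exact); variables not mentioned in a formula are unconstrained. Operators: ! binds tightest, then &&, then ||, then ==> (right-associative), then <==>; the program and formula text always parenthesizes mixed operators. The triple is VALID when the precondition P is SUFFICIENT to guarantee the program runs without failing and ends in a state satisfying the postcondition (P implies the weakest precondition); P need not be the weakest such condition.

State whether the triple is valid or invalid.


Working backward. After the program, the postcondition 3*z + 3 <= z + 2 ==> q <= 0 must hold; in canonical form it is 2*z <= -1 ==> q <= 0.
Then branch requires 2*u <= -1 ==> 3*g + u <= 1; else branch requires 2*z <= -1 ==> 3*u <= 0.
Before the if: ((!(q < -6)) ==> (2*u <= -1 ==> 3*g + u <= 1)) && (q < -6 ==> (2*z <= -1 ==> 3*u <= 0))
Before pos := 3*q - 8: ((!(q < -6)) ==> (2*u <= -1 ==> 3*g + u <= 1)) && (q < -6 ==> (2*z <= -1 ==> 3*u <= 0))
The weakest precondition is ((!(q < -6)) ==> (2*u <= -1 ==> 3*g + u <= 1)) && (q < -6 ==> (2*z <= -1 ==> 3*u <= 0)).
Check whether ((!(q < -5)) ==> (2*u <= -1 ==> 3*g + u <= 1)) && (q < -6 ==> (2*z <= -1 ==> 3*u <= 0)) implies it.
Countermodel: at the initial state g = 1, q = -6, u = -1, z = 0, the precondition holds but the weakest precondition fails.
Answer: invalid


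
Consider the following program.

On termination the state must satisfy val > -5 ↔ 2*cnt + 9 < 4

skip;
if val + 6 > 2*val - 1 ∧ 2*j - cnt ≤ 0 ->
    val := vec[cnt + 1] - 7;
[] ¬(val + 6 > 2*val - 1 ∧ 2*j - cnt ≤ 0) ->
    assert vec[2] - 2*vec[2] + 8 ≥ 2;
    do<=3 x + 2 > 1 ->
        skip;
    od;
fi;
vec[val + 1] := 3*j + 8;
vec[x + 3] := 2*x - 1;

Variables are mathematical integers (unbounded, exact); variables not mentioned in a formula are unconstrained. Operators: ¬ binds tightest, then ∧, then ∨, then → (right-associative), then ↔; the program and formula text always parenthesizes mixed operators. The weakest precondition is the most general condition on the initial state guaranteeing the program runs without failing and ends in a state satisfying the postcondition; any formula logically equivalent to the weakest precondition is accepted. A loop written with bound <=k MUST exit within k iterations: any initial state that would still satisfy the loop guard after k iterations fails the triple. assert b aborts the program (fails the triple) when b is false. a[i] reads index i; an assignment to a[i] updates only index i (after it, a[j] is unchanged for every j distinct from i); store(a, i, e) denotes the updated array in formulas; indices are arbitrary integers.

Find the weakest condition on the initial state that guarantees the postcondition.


Working backward. After the program, the postcondition val > -5 ↔ 2*cnt + 9 < 4 must hold; in canonical form it is val > -5 ↔ 2*cnt < -5.
Before vec[x + 3] := 2*x - 1: val > -5 ↔ 2*cnt < -5
Before vec[val + 1] := 3*j + 8: val > -5 ↔ 2*cnt < -5
Then branch requires vec[cnt + 1] > 2 ↔ 2*cnt < -5; else branch requires vec[2] ≤ 6 ∧ (x > -1 → ((x > -1 → ((x > -1 → ((¬(x > -1)) ∧ (val > -5 ↔ 2*cnt < -5))) ∧ ((¬(x > -1)) → (val > -5 ↔ 2*cnt < -5)))) ∧ ((¬(x > -1)) → (val > -5 ↔ 2*cnt < -5)))) ∧ ((¬(x > -1)) → (val > -5 ↔ 2*cnt < -5)).
Before the if: ((val < 7 ∧ 2*j ≤ cnt) → (vec[cnt + 1] > 2 ↔ 2*cnt < -5)) ∧ ((¬(val < 7 ∧ 2*j ≤ cnt)) → (vec[2] ≤ 6 ∧ (x > -1 → ((x > -1 → ((x > -1 → ((¬(x > -1)) ∧ (val > -5 ↔ 2*cnt < -5))) ∧ ((¬(x > -1)) → (val > -5 ↔ 2*cnt < -5)))) ∧ ((¬(x > -1)) → (val > -5 ↔ 2*cnt < -5)))) ∧ ((¬(x > -1)) → (val > -5 ↔ 2*cnt < -5))))
Before skip: ((val < 7 ∧ 2*j ≤ cnt) → (vec[cnt + 1] > 2 ↔ 2*cnt < -5)) ∧ ((¬(val < 7 ∧ 2*j ≤ cnt)) → (vec[2] ≤ 6 ∧ (x > -1 → ((x > -1 → ((x > -1 → ((¬(x > -1)) ∧ (val > -5 ↔ 2*cnt < -5))) ∧ ((¬(x > -1)) → (val > -5 ↔ 2*cnt < -5)))) ∧ ((¬(x > -1)) → (val > -5 ↔ 2*cnt < -5)))) ∧ ((¬(x > -1)) → (val > -5 ↔ 2*cnt < -5))))
Answer: WP = ((val < 7 ∧ 2*j ≤ cnt) → (vec[cnt + 1] > 2 ↔ 2*cnt < -5)) ∧ ((¬(val < 7 ∧ 2*j ≤ cnt)) → (vec[2] ≤ 6 ∧ (x > -1 → ((x > -1 → ((x > -1 → ((¬(x > -1)) ∧ (val > -5 ↔ 2*cnt < -5))) ∧ ((¬(x > -1)) → (val > -5 ↔ 2*cnt < -5)))) ∧ ((¬(x > -1)) → (val > -5 ↔ 2*cnt < -5)))) ∧ ((¬(x > -1)) → (val > -5 ↔ 2*cnt < -5))))


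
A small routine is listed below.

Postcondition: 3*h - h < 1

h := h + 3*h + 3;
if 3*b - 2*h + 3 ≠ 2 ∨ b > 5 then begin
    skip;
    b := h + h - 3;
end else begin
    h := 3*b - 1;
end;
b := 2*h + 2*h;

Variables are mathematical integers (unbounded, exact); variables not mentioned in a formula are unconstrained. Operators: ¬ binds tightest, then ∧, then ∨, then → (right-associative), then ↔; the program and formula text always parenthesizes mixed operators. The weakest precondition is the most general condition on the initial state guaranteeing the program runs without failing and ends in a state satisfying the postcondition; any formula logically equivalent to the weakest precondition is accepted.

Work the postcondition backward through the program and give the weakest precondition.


Working backward. After the program, the postcondition 3*h - h < 1 must hold; in canonical form it is 2*h < 1.
Before b := 2*h + 2*h: 2*h < 1
Then branch requires 2*h < 1; else branch requires 6*b < 3.
Before the if: ((3*b ≠ 2*h - 1 ∨ b > 5) → 2*h < 1) ∧ ((¬(3*b ≠ 2*h - 1 ∨ b > 5)) → 6*b < 3)
Before h := h + 3*h + 3: ((3*b ≠ 8*h + 5 ∨ b > 5) → 8*h < -5) ∧ ((¬(3*b ≠ 8*h + 5 ∨ b > 5)) → 6*b < 3)
Answer: WP = ((3*b ≠ 8*h + 5 ∨ b > 5) → 8*h < -5) ∧ ((¬(3*b ≠ 8*h + 5 ∨ b > 5)) → 6*b < 3)


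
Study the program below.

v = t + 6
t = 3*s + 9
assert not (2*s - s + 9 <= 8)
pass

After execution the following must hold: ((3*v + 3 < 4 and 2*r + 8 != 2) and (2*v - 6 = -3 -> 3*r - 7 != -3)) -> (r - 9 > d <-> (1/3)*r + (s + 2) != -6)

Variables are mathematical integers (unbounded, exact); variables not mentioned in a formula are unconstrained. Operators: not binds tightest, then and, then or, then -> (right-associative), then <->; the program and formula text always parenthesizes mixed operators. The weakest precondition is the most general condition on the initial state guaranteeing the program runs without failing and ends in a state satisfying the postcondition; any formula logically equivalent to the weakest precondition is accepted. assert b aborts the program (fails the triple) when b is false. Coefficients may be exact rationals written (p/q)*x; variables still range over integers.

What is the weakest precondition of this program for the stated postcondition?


Working backward. After the program, the postcondition ((3*v + 3 < 4 and 2*r + 8 != 2) and (2*v - 6 = -3 -> 3*r - 7 != -3)) -> (r - 9 > d <-> (1/3)*r + (s + 2) != -6) must hold; in canonical form it is (3*v < 1 and 2*r != -6 and (2*v = 3 -> 3*r != 4)) -> (r > d + 9 <-> (1/3)*r + s != -8).
Before skip: (3*v < 1 and 2*r != -6 and (2*v = 3 -> 3*r != 4)) -> (r > d + 9 <-> (1/3)*r + s != -8)
Before assert not (2*s - s + 9 <= 8): (not (s <= -1)) and ((3*v < 1 and 2*r != -6 and (2*v = 3 -> 3*r != 4)) -> (r > d + 9 <-> (1/3)*r + s != -8))
Before t := 3*s + 9: (not (s <= -1)) and ((3*v < 1 and 2*r != -6 and (2*v = 3 -> 3*r != 4)) -> (r > d + 9 <-> (1/3)*r + s != -8))
Before v := t + 6: (not (s <= -1)) and ((3*t < -17 and 2*r != -6 and (2*t = -9 -> 3*r != 4)) -> (r > d + 9 <-> (1/3)*r + s != -8))
Answer: WP = (not (s <= -1)) and ((3*t < -17 and 2*r != -6 and (2*t = -9 -> 3*r != 4)) -> (r > d + 9 <-> (1/3)*r + s != -8))


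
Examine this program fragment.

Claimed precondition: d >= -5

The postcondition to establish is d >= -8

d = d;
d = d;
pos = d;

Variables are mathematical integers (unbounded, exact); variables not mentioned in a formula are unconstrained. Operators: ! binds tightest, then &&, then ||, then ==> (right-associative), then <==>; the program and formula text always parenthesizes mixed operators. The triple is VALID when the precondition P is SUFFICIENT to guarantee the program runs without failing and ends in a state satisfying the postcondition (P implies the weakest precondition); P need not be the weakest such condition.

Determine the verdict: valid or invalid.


Working backward. After the program, d >= -8 must hold.
Before pos := d: d >= -8
Before d := d: d >= -8
Before d := d: d >= -8
The weakest precondition is d >= -8.
Check whether d >= -5 implies it.
Every state satisfying the precondition satisfies the weakest precondition: the implication holds.
Answer: valid


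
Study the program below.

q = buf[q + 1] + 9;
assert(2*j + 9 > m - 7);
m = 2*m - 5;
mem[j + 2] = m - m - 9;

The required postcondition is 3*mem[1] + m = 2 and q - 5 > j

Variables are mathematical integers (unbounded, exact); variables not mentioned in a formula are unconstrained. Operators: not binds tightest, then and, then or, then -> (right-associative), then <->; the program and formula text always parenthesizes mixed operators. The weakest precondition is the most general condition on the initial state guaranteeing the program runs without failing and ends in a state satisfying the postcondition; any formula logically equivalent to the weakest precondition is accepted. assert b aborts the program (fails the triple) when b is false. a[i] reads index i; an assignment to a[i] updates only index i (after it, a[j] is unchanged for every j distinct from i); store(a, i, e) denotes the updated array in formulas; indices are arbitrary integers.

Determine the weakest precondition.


Working backward. After the program, the postcondition 3*mem[1] + m = 2 and q - 5 > j must hold; in canonical form it is 3*mem[1] + m = 2 and q > j + 5.
Before mem[j + 2] := m - m - 9: 3*store(mem, j + 2, -9)[1] + m = 2 and q > j + 5
Before m := 2*m - 5: 3*store(mem, j + 2, -9)[1] + 2*m = 7 and q > j + 5
Before assert 2*j + 9 > m - 7: 2*j > m - 16 and 3*store(mem, j + 2, -9)[1] + 2*m = 7 and q > j + 5
Before q := buf[q + 1] + 9: 2*j > m - 16 and 3*store(mem, j + 2, -9)[1] + 2*m = 7 and buf[q + 1] > j - 4
Answer: WP = 2*j > m - 16 and 3*store(mem, j + 2, -9)[1] + 2*m = 7 and buf[q + 1] > j - 4


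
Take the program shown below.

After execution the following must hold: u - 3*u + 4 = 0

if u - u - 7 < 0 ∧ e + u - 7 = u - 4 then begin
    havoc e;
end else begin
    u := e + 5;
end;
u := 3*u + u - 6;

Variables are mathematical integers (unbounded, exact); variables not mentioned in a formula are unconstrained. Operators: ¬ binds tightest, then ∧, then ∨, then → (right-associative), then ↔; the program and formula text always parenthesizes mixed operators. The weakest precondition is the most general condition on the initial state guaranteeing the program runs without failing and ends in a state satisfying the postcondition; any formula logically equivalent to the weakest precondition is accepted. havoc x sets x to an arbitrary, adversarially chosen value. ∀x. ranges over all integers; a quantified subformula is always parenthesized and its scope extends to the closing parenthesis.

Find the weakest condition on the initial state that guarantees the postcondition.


Working backward. After the program, the postcondition u - 3*u + 4 = 0 must hold; in canonical form it is 2*u = 4.
Before u := 3*u + u - 6: 8*u = 16
Then branch requires 8*u = 16; else branch requires 8*e = -24.
Before the if: (e = 3 → 8*u = 16) ∧ ((¬(e = 3)) → 8*e = -24)
Answer: WP = (e = 3 → 8*u = 16) ∧ ((¬(e = 3)) → 8*e = -24)


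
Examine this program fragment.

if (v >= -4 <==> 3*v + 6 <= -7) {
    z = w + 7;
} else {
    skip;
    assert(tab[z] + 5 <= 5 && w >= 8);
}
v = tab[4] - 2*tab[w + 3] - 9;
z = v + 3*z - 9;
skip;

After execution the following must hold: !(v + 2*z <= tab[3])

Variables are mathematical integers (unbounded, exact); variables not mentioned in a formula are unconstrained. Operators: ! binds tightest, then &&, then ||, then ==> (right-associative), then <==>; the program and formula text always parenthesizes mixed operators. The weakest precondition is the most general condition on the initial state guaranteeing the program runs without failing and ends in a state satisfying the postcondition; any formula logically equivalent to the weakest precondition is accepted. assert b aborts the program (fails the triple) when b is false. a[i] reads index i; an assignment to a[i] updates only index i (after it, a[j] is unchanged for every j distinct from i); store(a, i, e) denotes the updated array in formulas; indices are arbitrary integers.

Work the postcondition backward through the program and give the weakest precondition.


Working backward. After the program, !(v + 2*z <= tab[3]) must hold.
Before skip: !(v + 2*z <= tab[3])
Before z := v + 3*z - 9: !(3*v + 6*z <= tab[3] + 18)
Before v := tab[4] - 2*tab[w + 3] - 9: !(3*tab[4] + 6*z <= 6*tab[w + 3] + tab[3] + 45)
Then branch requires !(3*tab[4] + 6*w <= 6*tab[w + 3] + tab[3] + 3); else branch requires tab[z] <= 0 && w >= 8 && (!(3*tab[4] + 6*z <= 6*tab[w + 3] + tab[3] + 45)).
Before the if: ((v >= -4 <==> 3*v <= -13) ==> (!(3*tab[4] + 6*w <= 6*tab[w + 3] + tab[3] + 3))) && ((!(v >= -4 <==> 3*v <= -13)) ==> (tab[z] <= 0 && w >= 8 && (!(3*tab[4] + 6*z <= 6*tab[w + 3] + tab[3] + 45))))
Answer: WP = ((v >= -4 <==> 3*v <= -13) ==> (!(3*tab[4] + 6*w <= 6*tab[w + 3] + tab[3] + 3))) && ((!(v >= -4 <==> 3*v <= -13)) ==> (tab[z] <= 0 && w >= 8 && (!(3*tab[4] + 6*z <= 6*tab[w + 3] + tab[3] + 45))))


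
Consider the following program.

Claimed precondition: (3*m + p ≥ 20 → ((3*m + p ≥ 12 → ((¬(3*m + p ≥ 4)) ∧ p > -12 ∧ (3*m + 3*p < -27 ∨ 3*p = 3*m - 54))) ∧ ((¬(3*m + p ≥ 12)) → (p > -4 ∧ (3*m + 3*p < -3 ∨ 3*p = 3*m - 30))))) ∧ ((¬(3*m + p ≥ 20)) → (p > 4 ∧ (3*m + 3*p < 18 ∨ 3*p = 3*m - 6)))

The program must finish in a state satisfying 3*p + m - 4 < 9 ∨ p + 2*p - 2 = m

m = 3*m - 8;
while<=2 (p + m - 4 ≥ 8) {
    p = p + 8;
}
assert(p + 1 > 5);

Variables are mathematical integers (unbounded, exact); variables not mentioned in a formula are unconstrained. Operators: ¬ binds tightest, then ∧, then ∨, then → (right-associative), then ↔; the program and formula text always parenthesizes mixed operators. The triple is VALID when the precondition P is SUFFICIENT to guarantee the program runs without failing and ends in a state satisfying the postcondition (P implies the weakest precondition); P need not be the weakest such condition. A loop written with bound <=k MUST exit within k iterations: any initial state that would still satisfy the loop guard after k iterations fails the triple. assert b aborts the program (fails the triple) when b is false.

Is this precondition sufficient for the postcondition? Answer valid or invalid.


Working backward. After the program, the postcondition 3*p + m - 4 < 9 ∨ p + 2*p - 2 = m must hold; in canonical form it is m + 3*p < 13 ∨ 3*p = m + 2.
Before assert p + 1 > 5: p > 4 ∧ (m + 3*p < 13 ∨ 3*p = m + 2)
Before the loop (bound <=2), unroll the exhaustion recursion (WP_0 = exit-now case; WP_j = one more guarded iteration, up to j = 2):
  WP_0: (¬(m + p ≥ 12)) ∧ p > 4 ∧ (m + 3*p < 13 ∨ 3*p = m + 2)
  WP_1: (m + p ≥ 12 → ((¬(m + p ≥ 4)) ∧ p > -4 ∧ (m + 3*p < -11 ∨ 3*p = m - 22))) ∧ ((¬(m + p ≥ 12)) → (p > 4 ∧ (m + 3*p < 13 ∨ 3*p = m + 2)))
  WP_2: (m + p ≥ 12 → ((m + p ≥ 4 → ((¬(m + p ≥ -4)) ∧ p > -12 ∧ (m + 3*p < -35 ∨ 3*p = m - 46))) ∧ ((¬(m + p ≥ 4)) → (p > -4 ∧ (m + 3*p < -11 ∨ 3*p = m - 22))))) ∧ ((¬(m + p ≥ 12)) → (p > 4 ∧ (m + 3*p < 13 ∨ 3*p = m + 2)))
So before the loop: (m + p ≥ 12 → ((m + p ≥ 4 → ((¬(m + p ≥ -4)) ∧ p > -12 ∧ (m + 3*p < -35 ∨ 3*p = m - 46))) ∧ ((¬(m + p ≥ 4)) → (p > -4 ∧ (m + 3*p < -11 ∨ 3*p = m - 22))))) ∧ ((¬(m + p ≥ 12)) → (p > 4 ∧ (m + 3*p < 13 ∨ 3*p = m + 2)))
Before m := 3*m - 8: (3*m + p ≥ 20 → ((3*m + p ≥ 12 → ((¬(3*m + p ≥ 4)) ∧ p > -12 ∧ (3*m + 3*p < -27 ∨ 3*p = 3*m - 54))) ∧ ((¬(3*m + p ≥ 12)) → (p > -4 ∧ (3*m + 3*p < -3 ∨ 3*p = 3*m - 30))))) ∧ ((¬(3*m + p ≥ 20)) → (p > 4 ∧ (3*m + 3*p < 21 ∨ 3*p = 3*m - 6)))
The weakest precondition is (3*m + p ≥ 20 → ((3*m + p ≥ 12 → ((¬(3*m + p ≥ 4)) ∧ p > -12 ∧ (3*m + 3*p < -27 ∨ 3*p = 3*m - 54))) ∧ ((¬(3*m + p ≥ 12)) → (p > -4 ∧ (3*m + 3*p < -3 ∨ 3*p = 3*m - 30))))) ∧ ((¬(3*m + p ≥ 20)) → (p > 4 ∧ (3*m + 3*p < 21 ∨ 3*p = 3*m - 6))).
Check whether (3*m + p ≥ 20 → ((3*m + p ≥ 12 → ((¬(3*m + p ≥ 4)) ∧ p > -12 ∧ (3*m + 3*p < -27 ∨ 3*p = 3*m - 54))) ∧ ((¬(3*m + p ≥ 12)) → (p > -4 ∧ (3*m + 3*p < -3 ∨ 3*p = 3*m - 30))))) ∧ ((¬(3*m + p ≥ 20)) → (p > 4 ∧ (3*m + 3*p < 18 ∨ 3*p = 3*m - 6))) implies it.
Every state satisfying the precondition satisfies the weakest precondition: the implication holds.
Answer: valid


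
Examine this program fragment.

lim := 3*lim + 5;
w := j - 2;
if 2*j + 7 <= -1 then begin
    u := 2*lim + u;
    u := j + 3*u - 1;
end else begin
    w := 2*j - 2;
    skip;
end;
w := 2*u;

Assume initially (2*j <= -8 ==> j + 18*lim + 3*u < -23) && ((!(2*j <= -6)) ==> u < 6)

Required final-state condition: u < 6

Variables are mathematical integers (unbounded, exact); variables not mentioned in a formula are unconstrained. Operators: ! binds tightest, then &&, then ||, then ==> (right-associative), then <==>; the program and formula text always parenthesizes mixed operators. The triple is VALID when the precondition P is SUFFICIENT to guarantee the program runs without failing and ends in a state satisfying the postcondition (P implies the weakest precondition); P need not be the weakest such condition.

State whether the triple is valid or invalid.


Working backward. After the program, u < 6 must hold.
Before w := 2*u: u < 6
Then branch requires j + 6*lim + 3*u < 7; else branch requires u < 6.
Before the if: (2*j <= -8 ==> j + 6*lim + 3*u < 7) && ((!(2*j <= -8)) ==> u < 6)
Before w := j - 2: (2*j <= -8 ==> j + 6*lim + 3*u < 7) && ((!(2*j <= -8)) ==> u < 6)
Before lim := 3*lim + 5: (2*j <= -8 ==> j + 18*lim + 3*u < -23) && ((!(2*j <= -8)) ==> u < 6)
The weakest precondition is (2*j <= -8 ==> j + 18*lim + 3*u < -23) && ((!(2*j <= -8)) ==> u < 6).
Check whether (2*j <= -8 ==> j + 18*lim + 3*u < -23) && ((!(2*j <= -6)) ==> u < 6) implies it.
Countermodel: at the initial state j = -3, lim = 0, u = 6, the precondition holds but the weakest precondition fails.
Answer: invalid


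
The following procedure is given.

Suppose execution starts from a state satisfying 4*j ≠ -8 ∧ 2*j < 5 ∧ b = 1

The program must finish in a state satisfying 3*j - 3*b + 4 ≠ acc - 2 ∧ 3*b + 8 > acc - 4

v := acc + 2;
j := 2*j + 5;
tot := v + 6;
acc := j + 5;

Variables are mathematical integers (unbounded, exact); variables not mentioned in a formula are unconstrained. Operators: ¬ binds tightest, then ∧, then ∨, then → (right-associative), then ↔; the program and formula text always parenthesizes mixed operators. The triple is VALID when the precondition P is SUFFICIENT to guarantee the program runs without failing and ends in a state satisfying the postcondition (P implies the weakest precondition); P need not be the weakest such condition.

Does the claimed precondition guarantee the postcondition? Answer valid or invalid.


Working backward. After the program, the postcondition 3*j - 3*b + 4 ≠ acc - 2 ∧ 3*b + 8 > acc - 4 must hold; in canonical form it is 3*j ≠ acc + 3*b - 6 ∧ 3*b > acc - 12.
Before acc := j + 5: 2*j ≠ 3*b - 1 ∧ 3*b > j - 7
Before tot := v + 6: 2*j ≠ 3*b - 1 ∧ 3*b > j - 7
Before j := 2*j + 5: 4*j ≠ 3*b - 11 ∧ 3*b > 2*j - 2
Before v := acc + 2: 4*j ≠ 3*b - 11 ∧ 3*b > 2*j - 2
The weakest precondition is 4*j ≠ 3*b - 11 ∧ 3*b > 2*j - 2.
Check whether 4*j ≠ -8 ∧ 2*j < 5 ∧ b = 1 implies it.
Every state satisfying the precondition satisfies the weakest precondition: the implication holds.
Answer: valid


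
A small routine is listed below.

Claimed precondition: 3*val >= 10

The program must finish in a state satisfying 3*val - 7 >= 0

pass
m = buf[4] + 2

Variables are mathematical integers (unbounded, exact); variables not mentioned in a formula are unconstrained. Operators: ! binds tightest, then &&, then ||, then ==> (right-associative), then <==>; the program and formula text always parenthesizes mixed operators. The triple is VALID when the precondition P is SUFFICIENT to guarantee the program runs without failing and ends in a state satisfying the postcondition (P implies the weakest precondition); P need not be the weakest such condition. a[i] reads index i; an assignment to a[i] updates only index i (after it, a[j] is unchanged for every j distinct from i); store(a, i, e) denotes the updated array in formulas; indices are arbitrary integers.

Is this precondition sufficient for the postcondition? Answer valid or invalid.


Working backward. After the program, the postcondition 3*val - 7 >= 0 must hold; in canonical form it is 3*val >= 7.
Before m := buf[4] + 2: 3*val >= 7
Before skip: 3*val >= 7
The weakest precondition is 3*val >= 7.
Check whether 3*val >= 10 implies it.
Every state satisfying the precondition satisfies the weakest precondition: the implication holds.
Answer: valid


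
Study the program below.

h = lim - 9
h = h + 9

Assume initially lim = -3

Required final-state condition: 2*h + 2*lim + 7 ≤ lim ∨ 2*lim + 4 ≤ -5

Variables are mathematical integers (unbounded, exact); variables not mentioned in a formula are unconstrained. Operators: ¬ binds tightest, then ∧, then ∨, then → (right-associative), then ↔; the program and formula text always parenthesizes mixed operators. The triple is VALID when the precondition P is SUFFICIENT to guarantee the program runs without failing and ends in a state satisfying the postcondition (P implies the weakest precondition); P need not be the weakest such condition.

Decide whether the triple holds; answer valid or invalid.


Working backward. After the program, the postcondition 2*h + 2*lim + 7 ≤ lim ∨ 2*lim + 4 ≤ -5 must hold; in canonical form it is 2*h + lim ≤ -7 ∨ 2*lim ≤ -9.
Before h := h + 9: 2*h + lim ≤ -25 ∨ 2*lim ≤ -9
Before h := lim - 9: 3*lim ≤ -7 ∨ 2*lim ≤ -9
The weakest precondition is 3*lim ≤ -7 ∨ 2*lim ≤ -9.
Check whether lim = -3 implies it.
Every state satisfying the precondition satisfies the weakest precondition: the implication holds.
Answer: valid


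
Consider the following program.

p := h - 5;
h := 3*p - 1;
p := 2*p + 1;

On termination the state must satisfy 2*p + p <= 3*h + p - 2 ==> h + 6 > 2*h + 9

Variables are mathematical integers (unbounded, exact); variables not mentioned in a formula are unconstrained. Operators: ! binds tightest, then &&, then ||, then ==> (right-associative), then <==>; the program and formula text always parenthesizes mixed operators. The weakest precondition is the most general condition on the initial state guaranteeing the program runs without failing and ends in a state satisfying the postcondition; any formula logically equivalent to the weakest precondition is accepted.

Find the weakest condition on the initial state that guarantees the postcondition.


Working backward. After the program, the postcondition 2*p + p <= 3*h + p - 2 ==> h + 6 > 2*h + 9 must hold; in canonical form it is 2*p <= 3*h - 2 ==> h < -3.
Before p := 2*p + 1: 4*p <= 3*h - 4 ==> h < -3
Before h := 3*p - 1: 5*p >= 7 ==> 3*p < -2
Before p := h - 5: 5*h >= 32 ==> 3*h < 13
Answer: WP = 5*h >= 32 ==> 3*h < 13


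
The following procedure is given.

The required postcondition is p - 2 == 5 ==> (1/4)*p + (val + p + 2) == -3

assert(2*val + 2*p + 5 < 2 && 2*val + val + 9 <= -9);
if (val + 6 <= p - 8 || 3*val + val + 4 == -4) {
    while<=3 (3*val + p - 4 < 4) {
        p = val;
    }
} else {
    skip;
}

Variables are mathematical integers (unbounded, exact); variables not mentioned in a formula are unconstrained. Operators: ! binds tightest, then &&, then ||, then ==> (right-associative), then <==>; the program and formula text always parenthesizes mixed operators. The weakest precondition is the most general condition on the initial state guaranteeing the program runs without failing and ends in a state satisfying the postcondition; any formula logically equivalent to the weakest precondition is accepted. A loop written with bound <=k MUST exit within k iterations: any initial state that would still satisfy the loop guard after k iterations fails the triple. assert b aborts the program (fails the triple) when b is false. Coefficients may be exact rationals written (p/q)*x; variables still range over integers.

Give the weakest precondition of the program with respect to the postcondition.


Working backward. After the program, the postcondition p - 2 == 5 ==> (1/4)*p + (val + p + 2) == -3 must hold; in canonical form it is p == 7 ==> (5/4)*p + val == -5.
Then branch requires (p + 3*val < 8 ==> ((4*val < 8 ==> ((4*val < 8 ==> ((!(4*val < 8)) && (val == 7 ==> (9/4)*val == -5))) && ((!(4*val < 8)) ==> (val == 7 ==> (9/4)*val == -5)))) && ((!(4*val < 8)) ==> (val == 7 ==> (9/4)*val == -5)))) && ((!(p + 3*val < 8)) ==> (p == 7 ==> (5/4)*p + val == -5)); else branch requires p == 7 ==> (5/4)*p + val == -5.
Before the if: ((val <= p - 14 || 4*val == -8) ==> ((p + 3*val < 8 ==> ((4*val < 8 ==> ((4*val < 8 ==> ((!(4*val < 8)) && (val == 7 ==> (9/4)*val == -5))) && ((!(4*val < 8)) ==> (val == 7 ==> (9/4)*val == -5)))) && ((!(4*val < 8)) ==> (val == 7 ==> (9/4)*val == -5)))) && ((!(p + 3*val < 8)) ==> (p == 7 ==> (5/4)*p + val == -5)))) && ((!(val <= p - 14 || 4*val == -8)) ==> (p == 7 ==> (5/4)*p + val == -5))
Before assert 2*val + 2*p + 5 < 2 && 2*val + val + 9 <= -9: 2*p + 2*val < -3 && 3*val <= -18 && ((val <= p - 14 || 4*val == -8) ==> ((p + 3*val < 8 ==> ((4*val < 8 ==> ((4*val < 8 ==> ((!(4*val < 8)) && (val == 7 ==> (9/4)*val == -5))) && ((!(4*val < 8)) ==> (val == 7 ==> (9/4)*val == -5)))) && ((!(4*val < 8)) ==> (val == 7 ==> (9/4)*val == -5)))) && ((!(p + 3*val < 8)) ==> (p == 7 ==> (5/4)*p + val == -5)))) && ((!(val <= p - 14 || 4*val == -8)) ==> (p == 7 ==> (5/4)*p + val == -5))
Answer: WP = 2*p + 2*val < -3 && 3*val <= -18 && ((val <= p - 14 || 4*val == -8) ==> ((p + 3*val < 8 ==> ((4*val < 8 ==> ((4*val < 8 ==> ((!(4*val < 8)) && (val == 7 ==> (9/4)*val == -5))) && ((!(4*val < 8)) ==> (val == 7 ==> (9/4)*val == -5)))) && ((!(4*val < 8)) ==> (val == 7 ==> (9/4)*val == -5)))) && ((!(p + 3*val < 8)) ==> (p == 7 ==> (5/4)*p + val == -5)))) && ((!(val <= p - 14 || 4*val == -8)) ==> (p == 7 ==> (5/4)*p + val == -5))


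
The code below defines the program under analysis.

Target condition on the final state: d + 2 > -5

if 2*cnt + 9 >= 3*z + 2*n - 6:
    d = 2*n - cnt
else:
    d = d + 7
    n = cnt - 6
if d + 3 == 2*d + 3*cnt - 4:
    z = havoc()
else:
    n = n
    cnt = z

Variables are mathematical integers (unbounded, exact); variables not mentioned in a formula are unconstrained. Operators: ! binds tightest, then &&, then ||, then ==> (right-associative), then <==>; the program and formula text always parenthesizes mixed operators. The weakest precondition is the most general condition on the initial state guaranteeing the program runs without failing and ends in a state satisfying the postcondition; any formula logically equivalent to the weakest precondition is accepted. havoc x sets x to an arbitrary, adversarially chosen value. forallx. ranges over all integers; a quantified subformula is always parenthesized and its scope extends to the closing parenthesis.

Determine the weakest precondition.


Working backward. After the program, the postcondition d + 2 > -5 must hold; in canonical form it is d > -7.
Then branch requires d > -7; else branch requires d > -7.
Before the if: (3*cnt + d == 7 ==> d > -7) && ((!(3*cnt + d == 7)) ==> d > -7)
Then branch requires (2*cnt + 2*n == 7 ==> 2*n > cnt - 7) && ((!(2*cnt + 2*n == 7)) ==> 2*n > cnt - 7); else branch requires (3*cnt + d == 0 ==> d > -14) && ((!(3*cnt + d == 0)) ==> d > -14).
Before the if: (2*cnt >= 2*n + 3*z - 15 ==> ((2*cnt + 2*n == 7 ==> 2*n > cnt - 7) && ((!(2*cnt + 2*n == 7)) ==> 2*n > cnt - 7))) && ((!(2*cnt >= 2*n + 3*z - 15)) ==> ((3*cnt + d == 0 ==> d > -14) && ((!(3*cnt + d == 0)) ==> d > -14)))
Answer: WP = (2*cnt >= 2*n + 3*z - 15 ==> ((2*cnt + 2*n == 7 ==> 2*n > cnt - 7) && ((!(2*cnt + 2*n == 7)) ==> 2*n > cnt - 7))) && ((!(2*cnt >= 2*n + 3*z - 15)) ==> ((3*cnt + d == 0 ==> d > -14) && ((!(3*cnt + d == 0)) ==> d > -14)))


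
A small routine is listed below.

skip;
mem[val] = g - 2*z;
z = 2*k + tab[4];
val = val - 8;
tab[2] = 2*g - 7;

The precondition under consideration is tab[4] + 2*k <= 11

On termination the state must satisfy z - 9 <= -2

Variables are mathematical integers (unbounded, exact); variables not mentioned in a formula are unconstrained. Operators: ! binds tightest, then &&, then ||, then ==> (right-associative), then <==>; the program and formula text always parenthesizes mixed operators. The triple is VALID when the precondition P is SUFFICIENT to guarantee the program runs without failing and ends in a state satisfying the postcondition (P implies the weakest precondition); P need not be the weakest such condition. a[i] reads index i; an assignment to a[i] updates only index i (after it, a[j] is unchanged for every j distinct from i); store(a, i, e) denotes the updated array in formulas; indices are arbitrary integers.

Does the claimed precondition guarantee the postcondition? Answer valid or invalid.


Working backward. After the program, the postcondition z - 9 <= -2 must hold; in canonical form it is z <= 7.
Before tab[2] := 2*g - 7: z <= 7
Before val := val - 8: z <= 7
Before z := 2*k + tab[4]: tab[4] + 2*k <= 7
Before mem[val] := g - 2*z: tab[4] + 2*k <= 7
Before skip: tab[4] + 2*k <= 7
The weakest precondition is tab[4] + 2*k <= 7.
Check whether tab[4] + 2*k <= 11 implies it.
Countermodel: at the initial state k = 0, tab = {[4] = 8, elsewhere 8}, the precondition holds but the weakest precondition fails.
Answer: invalid
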